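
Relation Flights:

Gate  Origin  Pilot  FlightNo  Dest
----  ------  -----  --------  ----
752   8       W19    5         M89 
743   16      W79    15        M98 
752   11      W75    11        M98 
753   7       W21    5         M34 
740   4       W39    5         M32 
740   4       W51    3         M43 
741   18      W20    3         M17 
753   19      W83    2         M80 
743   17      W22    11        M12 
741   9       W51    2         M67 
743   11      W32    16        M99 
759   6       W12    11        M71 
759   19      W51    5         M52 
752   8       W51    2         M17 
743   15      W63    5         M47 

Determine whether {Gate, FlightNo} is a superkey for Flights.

Yes

All 15 rows have distinct {Gate, FlightNo} values, so {Gate, FlightNo} → (all attributes) holds and {Gate, FlightNo} is a superkey.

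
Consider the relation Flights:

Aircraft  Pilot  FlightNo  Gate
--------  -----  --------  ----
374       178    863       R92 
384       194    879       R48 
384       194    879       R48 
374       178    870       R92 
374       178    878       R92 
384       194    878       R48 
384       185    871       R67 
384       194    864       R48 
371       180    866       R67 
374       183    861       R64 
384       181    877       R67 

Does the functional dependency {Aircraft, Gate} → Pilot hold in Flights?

(Aircraft=374, Gate=R92): 3 rows → Pilot = 178, 178, 178 ✓
(Aircraft=384, Gate=R48): 4 rows → Pilot = 194, 194, 194, 194 ✓
(Aircraft=384, Gate=R67): 2 rows → Pilot takes values {185, 181} — violation
(Aircraft=371, Gate=R67): 1 row → Pilot = 180 ✓
(Aircraft=374, Gate=R64): 1 row → Pilot = 183 ✓
Two rows agree on {Aircraft, Gate} but differ on Pilot, so {Aircraft, Gate} → Pilot does not hold.

No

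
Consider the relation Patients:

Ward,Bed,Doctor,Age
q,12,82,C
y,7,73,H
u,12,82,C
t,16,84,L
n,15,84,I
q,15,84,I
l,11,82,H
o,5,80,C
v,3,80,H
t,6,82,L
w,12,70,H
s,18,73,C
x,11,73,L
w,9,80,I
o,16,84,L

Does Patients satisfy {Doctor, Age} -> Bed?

Yes

(Doctor=82, Age=C): 2 rows → Bed = 12, 12 ✓
(Doctor=73, Age=H): 1 row → Bed = 7 ✓
(Doctor=84, Age=L): 2 rows → Bed = 16, 16 ✓
(Doctor=84, Age=I): 2 rows → Bed = 15, 15 ✓
(Doctor=82, Age=H): 1 row → Bed = 11 ✓
(Doctor=80, Age=C): 1 row → Bed = 5 ✓
(Doctor=80, Age=H): 1 row → Bed = 3 ✓
(Doctor=82, Age=L): 1 row → Bed = 6 ✓
(Doctor=70, Age=H): 1 row → Bed = 12 ✓
(Doctor=73, Age=C): 1 row → Bed = 18 ✓
(Doctor=73, Age=L): 1 row → Bed = 11 ✓
(Doctor=80, Age=I): 1 row → Bed = 9 ✓
Every {Doctor, Age} value is associated with a single Bed value, so {Doctor, Age} -> Bed holds.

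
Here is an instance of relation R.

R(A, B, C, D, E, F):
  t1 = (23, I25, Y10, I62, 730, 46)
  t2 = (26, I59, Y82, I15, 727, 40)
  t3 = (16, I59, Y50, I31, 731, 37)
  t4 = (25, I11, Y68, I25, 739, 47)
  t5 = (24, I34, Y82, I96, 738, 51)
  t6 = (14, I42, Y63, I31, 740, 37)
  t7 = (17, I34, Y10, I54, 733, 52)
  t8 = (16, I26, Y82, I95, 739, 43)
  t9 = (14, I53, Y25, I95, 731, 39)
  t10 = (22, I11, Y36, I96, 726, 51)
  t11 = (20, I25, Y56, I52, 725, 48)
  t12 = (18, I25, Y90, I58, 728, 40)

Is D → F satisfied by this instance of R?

D=I62: row 1 → F = 46 ✓
D=I15: row 2 → F = 40 ✓
D=I31: rows 3, 6 → F = 37, 37 ✓
D=I25: row 4 → F = 47 ✓
D=I96: rows 5, 10 → F = 51, 51 ✓
D=I54: row 7 → F = 52 ✓
D=I95: rows 8, 9 → F takes values {43, 39} — violation
D=I52: row 11 → F = 48 ✓
D=I58: row 12 → F = 40 ✓
Two rows agree on D but differ on F, so D → F does not hold.

No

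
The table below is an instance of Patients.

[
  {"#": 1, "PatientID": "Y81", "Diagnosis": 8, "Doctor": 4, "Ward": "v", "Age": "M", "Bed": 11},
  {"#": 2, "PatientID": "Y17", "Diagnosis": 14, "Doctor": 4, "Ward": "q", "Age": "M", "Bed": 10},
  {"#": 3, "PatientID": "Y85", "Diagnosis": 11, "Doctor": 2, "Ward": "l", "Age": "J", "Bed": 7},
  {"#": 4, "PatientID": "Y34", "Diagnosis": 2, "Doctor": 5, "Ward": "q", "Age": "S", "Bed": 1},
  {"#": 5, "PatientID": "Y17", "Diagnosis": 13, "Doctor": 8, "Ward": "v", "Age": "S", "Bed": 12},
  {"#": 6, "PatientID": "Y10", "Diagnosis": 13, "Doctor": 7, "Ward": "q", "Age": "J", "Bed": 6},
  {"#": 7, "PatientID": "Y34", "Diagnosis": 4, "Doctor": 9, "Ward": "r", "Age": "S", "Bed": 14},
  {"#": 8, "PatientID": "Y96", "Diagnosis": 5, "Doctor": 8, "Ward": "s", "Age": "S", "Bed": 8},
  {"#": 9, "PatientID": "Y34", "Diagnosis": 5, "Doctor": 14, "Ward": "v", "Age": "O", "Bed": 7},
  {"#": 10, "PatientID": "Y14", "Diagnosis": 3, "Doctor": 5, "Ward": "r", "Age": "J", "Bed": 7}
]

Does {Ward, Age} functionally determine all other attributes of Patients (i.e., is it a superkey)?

All 10 rows have distinct {Ward, Age} values, so {Ward, Age} → (all attributes) holds and {Ward, Age} is a superkey.

Yes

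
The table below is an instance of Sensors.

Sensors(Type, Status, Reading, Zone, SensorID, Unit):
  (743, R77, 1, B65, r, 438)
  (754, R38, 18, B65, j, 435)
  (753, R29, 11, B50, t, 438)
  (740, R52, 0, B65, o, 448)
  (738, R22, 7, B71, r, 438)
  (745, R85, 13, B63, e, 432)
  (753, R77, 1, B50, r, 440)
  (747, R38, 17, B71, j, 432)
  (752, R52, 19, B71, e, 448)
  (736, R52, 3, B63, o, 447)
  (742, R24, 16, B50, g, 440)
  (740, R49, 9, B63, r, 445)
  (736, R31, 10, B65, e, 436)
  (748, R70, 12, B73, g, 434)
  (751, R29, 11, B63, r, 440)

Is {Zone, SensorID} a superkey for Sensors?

Two distinct rows share (Zone=B63, SensorID=r), so {Zone, SensorID} does not determine every attribute — not a superkey.

No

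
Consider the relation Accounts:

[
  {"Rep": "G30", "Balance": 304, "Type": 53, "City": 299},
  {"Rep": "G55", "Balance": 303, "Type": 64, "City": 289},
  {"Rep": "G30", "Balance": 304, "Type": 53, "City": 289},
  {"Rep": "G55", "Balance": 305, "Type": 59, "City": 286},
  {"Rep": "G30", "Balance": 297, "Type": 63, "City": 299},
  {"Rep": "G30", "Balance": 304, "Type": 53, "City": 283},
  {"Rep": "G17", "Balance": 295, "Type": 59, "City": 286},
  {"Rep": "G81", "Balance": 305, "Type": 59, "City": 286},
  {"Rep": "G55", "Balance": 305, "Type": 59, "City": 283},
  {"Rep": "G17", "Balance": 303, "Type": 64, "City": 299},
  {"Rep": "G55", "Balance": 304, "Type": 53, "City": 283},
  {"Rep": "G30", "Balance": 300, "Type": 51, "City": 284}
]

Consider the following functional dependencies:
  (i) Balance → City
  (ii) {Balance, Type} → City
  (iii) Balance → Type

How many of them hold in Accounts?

1

(i) Balance → City: Balance=304: 4 rows → City takes values {299, 289, 283} — violation; Balance=303: 2 rows → City takes values {289, 299} — violation; Balance=305: 3 rows → City takes values {286, 283} — violation — fails.
(ii) {Balance, Type} → City: (Balance=304, Type=53): 4 rows → City takes values {299, 289, 283} — violation; (Balance=303, Type=64): 2 rows → City takes values {289, 299} — violation; (Balance=305, Type=59): 3 rows → City takes values {286, 283} — violation — fails.
(iii) Balance → Type: every LHS value maps to a single RHS value — holds.
1 of the 3 dependencies holds.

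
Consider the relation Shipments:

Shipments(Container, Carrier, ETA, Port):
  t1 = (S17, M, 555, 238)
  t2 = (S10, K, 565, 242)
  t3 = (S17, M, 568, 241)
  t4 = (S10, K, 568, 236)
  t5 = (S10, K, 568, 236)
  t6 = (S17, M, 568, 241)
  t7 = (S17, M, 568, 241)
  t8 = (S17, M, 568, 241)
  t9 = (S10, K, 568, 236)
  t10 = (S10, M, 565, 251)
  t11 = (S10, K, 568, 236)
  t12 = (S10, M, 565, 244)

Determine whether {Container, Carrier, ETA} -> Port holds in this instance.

(Container=S17, Carrier=M, ETA=555): row 1 → Port = 238 ✓
(Container=S10, Carrier=K, ETA=565): row 2 → Port = 242 ✓
(Container=S17, Carrier=M, ETA=568): rows 3, 6, 7, 8 → Port = 241, 241, 241, 241 ✓
(Container=S10, Carrier=K, ETA=568): rows 4, 5, 9, 11 → Port = 236, 236, 236, 236 ✓
(Container=S10, Carrier=M, ETA=565): rows 10, 12 → Port takes values {251, 244} — violation
Two rows agree on {Container, Carrier, ETA} but differ on Port, so {Container, Carrier, ETA} -> Port does not hold.

No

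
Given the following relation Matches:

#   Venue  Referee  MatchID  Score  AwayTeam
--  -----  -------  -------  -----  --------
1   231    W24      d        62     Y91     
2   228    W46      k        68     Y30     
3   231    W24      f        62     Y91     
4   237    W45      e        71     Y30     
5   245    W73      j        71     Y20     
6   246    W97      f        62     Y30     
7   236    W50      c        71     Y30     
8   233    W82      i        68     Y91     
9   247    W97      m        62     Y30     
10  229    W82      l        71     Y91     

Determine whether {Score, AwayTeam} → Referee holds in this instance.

(Score=62, AwayTeam=Y91): rows 1, 3 → Referee = W24, W24 ✓
(Score=68, AwayTeam=Y30): row 2 → Referee = W46 ✓
(Score=71, AwayTeam=Y30): rows 4, 7 → Referee takes values {W45, W50} — violation
(Score=71, AwayTeam=Y20): row 5 → Referee = W73 ✓
(Score=62, AwayTeam=Y30): rows 6, 9 → Referee = W97, W97 ✓
(Score=68, AwayTeam=Y91): row 8 → Referee = W82 ✓
(Score=71, AwayTeam=Y91): row 10 → Referee = W82 ✓
Two rows agree on {Score, AwayTeam} but differ on Referee, so {Score, AwayTeam} → Referee does not hold.

No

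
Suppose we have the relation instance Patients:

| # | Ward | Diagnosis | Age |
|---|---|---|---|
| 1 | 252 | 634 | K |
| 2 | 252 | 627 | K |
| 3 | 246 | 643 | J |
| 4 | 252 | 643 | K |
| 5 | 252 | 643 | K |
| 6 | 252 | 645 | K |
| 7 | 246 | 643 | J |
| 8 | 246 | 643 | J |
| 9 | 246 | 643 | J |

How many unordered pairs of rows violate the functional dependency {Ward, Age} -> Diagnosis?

(Ward=252, Age=K): violating pairs (1,2), (1,4), (1,5), (1,6), (2,4), (2,5), (2,6), (4,6), (5,6) — 9 pairs.
(Ward=246, Age=J): all 4 rows agree on Diagnosis — 0 pairs.

9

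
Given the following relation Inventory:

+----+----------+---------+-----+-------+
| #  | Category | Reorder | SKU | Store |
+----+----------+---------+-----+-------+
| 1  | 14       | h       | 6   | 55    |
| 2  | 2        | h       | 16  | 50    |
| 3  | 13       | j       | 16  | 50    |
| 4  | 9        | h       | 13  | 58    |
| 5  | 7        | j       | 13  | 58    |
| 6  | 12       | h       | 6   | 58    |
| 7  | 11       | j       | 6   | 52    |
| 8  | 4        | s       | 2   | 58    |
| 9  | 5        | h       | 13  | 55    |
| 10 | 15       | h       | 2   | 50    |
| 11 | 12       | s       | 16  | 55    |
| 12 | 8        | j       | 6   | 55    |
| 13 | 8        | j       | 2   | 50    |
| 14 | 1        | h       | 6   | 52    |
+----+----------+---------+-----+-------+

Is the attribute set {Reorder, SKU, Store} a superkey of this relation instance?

Yes

All 14 rows have distinct {Reorder, SKU, Store} values, so {Reorder, SKU, Store} → (all attributes) holds and {Reorder, SKU, Store} is a superkey.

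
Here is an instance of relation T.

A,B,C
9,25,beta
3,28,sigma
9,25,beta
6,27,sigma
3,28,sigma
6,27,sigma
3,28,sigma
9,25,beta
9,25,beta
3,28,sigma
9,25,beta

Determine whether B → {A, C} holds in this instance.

B=25: 5 rows → {A,C} = (9, beta), (9, beta), (9, beta), (9, beta), (9, beta) ✓
B=28: 4 rows → {A,C} = (3, sigma), (3, sigma), (3, sigma), (3, sigma) ✓
B=27: 2 rows → {A,C} = (6, sigma), (6, sigma) ✓
Every B value is associated with a single {A, C} value, so B → {A, C} holds.

Yes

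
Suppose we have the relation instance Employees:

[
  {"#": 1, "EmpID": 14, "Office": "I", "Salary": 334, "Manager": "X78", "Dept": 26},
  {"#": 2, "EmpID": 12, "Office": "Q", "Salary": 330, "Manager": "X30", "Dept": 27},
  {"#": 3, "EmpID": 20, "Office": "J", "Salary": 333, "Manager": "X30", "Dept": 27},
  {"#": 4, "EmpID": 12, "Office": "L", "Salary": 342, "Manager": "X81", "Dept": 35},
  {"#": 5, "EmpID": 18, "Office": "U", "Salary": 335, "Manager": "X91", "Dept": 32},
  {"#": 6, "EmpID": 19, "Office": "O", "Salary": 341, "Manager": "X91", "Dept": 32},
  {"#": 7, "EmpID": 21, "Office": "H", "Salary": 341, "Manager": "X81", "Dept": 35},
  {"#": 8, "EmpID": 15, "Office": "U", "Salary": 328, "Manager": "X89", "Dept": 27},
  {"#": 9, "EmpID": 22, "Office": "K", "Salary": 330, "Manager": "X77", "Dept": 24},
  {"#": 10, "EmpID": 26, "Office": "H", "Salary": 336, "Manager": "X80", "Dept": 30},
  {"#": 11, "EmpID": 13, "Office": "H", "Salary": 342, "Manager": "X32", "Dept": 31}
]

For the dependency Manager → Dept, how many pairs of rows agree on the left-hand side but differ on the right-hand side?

Manager=X30: all 2 rows agree on Dept — 0 pairs.
Manager=X81: all 2 rows agree on Dept — 0 pairs.
Manager=X91: all 2 rows agree on Dept — 0 pairs.

0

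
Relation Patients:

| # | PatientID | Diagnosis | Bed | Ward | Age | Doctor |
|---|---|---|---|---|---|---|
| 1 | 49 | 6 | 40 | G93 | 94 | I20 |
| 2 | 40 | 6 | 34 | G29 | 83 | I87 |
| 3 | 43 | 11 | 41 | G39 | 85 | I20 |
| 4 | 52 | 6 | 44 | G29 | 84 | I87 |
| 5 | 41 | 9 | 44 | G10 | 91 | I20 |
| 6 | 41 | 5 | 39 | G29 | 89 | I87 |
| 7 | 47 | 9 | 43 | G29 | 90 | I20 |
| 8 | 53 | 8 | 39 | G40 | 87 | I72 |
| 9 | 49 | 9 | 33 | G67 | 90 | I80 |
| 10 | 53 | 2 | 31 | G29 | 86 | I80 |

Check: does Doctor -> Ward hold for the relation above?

No

Doctor=I20: rows 1, 3, 5, 7 → Ward takes values {G93, G39, G10, G29} — violation
Doctor=I87: rows 2, 4, 6 → Ward = G29, G29, G29 ✓
Doctor=I72: row 8 → Ward = G40 ✓
Doctor=I80: rows 9, 10 → Ward takes values {G67, G29} — violation
Two rows agree on Doctor but differ on Ward, so Doctor -> Ward does not hold.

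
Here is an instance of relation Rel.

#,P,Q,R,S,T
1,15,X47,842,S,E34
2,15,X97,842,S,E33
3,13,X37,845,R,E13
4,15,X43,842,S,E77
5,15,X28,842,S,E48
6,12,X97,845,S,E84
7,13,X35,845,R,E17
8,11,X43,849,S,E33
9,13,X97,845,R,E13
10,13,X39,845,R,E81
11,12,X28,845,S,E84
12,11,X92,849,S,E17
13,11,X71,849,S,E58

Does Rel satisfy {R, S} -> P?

(R=842, S=S): rows 1, 2, 4, 5 → P = 15, 15, 15, 15 ✓
(R=845, S=R): rows 3, 7, 9, 10 → P = 13, 13, 13, 13 ✓
(R=845, S=S): rows 6, 11 → P = 12, 12 ✓
(R=849, S=S): rows 8, 12, 13 → P = 11, 11, 11 ✓
Every {R, S} value is associated with a single P value, so {R, S} -> P holds.

Yes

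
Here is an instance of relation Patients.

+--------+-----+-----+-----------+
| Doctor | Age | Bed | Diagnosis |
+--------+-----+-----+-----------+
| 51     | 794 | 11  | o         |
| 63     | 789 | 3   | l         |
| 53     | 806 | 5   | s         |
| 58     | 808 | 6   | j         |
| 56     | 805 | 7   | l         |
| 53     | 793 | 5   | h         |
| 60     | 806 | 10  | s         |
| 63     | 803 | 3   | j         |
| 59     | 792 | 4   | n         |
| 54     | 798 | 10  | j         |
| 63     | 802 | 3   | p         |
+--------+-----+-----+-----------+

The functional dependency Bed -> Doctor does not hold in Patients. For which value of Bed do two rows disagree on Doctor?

10

Bed=11: 1 row → Doctor = 51 ✓
Bed=3: 3 rows → Doctor = 63, 63, 63 ✓
Bed=5: 2 rows → Doctor = 53, 53 ✓
Bed=6: 1 row → Doctor = 58 ✓
Bed=7: 1 row → Doctor = 56 ✓
Bed=10: 2 rows → Doctor takes values {60, 54} — violation
Bed=4: 1 row → Doctor = 59 ✓
The only Bed value with inconsistent Doctor is Bed=10.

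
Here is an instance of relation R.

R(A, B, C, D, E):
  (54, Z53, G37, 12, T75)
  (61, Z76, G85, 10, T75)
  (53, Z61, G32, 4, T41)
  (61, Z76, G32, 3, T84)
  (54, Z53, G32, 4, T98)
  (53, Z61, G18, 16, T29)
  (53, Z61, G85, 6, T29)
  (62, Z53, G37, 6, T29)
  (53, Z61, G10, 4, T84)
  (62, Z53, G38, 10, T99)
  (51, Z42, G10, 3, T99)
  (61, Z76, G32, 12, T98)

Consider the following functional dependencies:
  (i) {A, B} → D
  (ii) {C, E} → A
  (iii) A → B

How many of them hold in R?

1

(i) {A, B} → D: (A=54, B=Z53): 2 rows → D takes values {12, 4} — violation; (A=61, B=Z76): 3 rows → D takes values {10, 3, 12} — violation; (A=53, B=Z61): 4 rows → D takes values {4, 16, 6} — violation; (A=62, B=Z53): 2 rows → D takes values {6, 10} — violation — fails.
(ii) {C, E} → A: (C=G32, E=T98): 2 rows → A takes values {54, 61} — violation — fails.
(iii) A → B: every LHS value maps to a single RHS value — holds.
1 of the 3 dependencies holds.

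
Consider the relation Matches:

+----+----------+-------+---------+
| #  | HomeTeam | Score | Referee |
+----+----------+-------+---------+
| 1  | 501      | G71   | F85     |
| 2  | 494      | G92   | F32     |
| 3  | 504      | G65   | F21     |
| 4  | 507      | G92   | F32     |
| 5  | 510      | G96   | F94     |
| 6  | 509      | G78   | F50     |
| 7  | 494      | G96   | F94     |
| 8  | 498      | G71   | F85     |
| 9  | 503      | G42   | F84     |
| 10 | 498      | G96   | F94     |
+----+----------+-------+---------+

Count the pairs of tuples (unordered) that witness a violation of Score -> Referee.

0

Score=G71: all 2 rows agree on Referee — 0 pairs.
Score=G92: all 2 rows agree on Referee — 0 pairs.
Score=G96: all 3 rows agree on Referee — 0 pairs.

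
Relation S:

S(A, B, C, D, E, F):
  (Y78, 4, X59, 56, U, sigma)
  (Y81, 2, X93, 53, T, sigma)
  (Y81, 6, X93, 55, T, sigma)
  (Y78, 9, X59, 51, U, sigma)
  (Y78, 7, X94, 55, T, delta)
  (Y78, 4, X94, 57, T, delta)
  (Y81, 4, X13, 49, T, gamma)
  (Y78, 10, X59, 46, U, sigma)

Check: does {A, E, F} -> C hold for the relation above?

Yes

(A=Y78, E=U, F=sigma): 3 rows → C = X59, X59, X59 ✓
(A=Y81, E=T, F=sigma): 2 rows → C = X93, X93 ✓
(A=Y78, E=T, F=delta): 2 rows → C = X94, X94 ✓
(A=Y81, E=T, F=gamma): 1 row → C = X13 ✓
Every {A, E, F} value is associated with a single C value, so {A, E, F} -> C holds.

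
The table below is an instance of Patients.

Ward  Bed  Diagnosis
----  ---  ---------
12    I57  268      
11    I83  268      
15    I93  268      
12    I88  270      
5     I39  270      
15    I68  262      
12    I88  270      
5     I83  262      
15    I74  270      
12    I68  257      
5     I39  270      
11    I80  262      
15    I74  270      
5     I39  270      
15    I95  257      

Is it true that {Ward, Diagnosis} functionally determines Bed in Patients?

Yes

(Ward=12, Diagnosis=268): 1 row → Bed = I57 ✓
(Ward=11, Diagnosis=268): 1 row → Bed = I83 ✓
(Ward=15, Diagnosis=268): 1 row → Bed = I93 ✓
(Ward=12, Diagnosis=270): 2 rows → Bed = I88, I88 ✓
(Ward=5, Diagnosis=270): 3 rows → Bed = I39, I39, I39 ✓
(Ward=15, Diagnosis=262): 1 row → Bed = I68 ✓
(Ward=5, Diagnosis=262): 1 row → Bed = I83 ✓
(Ward=15, Diagnosis=270): 2 rows → Bed = I74, I74 ✓
(Ward=12, Diagnosis=257): 1 row → Bed = I68 ✓
(Ward=11, Diagnosis=262): 1 row → Bed = I80 ✓
(Ward=15, Diagnosis=257): 1 row → Bed = I95 ✓
Every {Ward, Diagnosis} value is associated with a single Bed value, so {Ward, Diagnosis} → Bed holds.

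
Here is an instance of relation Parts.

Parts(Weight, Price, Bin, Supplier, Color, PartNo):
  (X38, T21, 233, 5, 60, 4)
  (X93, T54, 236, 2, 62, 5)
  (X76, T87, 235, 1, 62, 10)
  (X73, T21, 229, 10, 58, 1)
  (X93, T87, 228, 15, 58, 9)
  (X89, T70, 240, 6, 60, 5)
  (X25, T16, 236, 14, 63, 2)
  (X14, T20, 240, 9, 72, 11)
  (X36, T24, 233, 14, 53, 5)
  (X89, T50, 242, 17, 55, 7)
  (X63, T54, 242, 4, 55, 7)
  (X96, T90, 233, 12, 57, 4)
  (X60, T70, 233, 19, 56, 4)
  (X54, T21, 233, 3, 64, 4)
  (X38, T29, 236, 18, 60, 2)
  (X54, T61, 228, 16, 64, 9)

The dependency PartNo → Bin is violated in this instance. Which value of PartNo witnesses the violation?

PartNo=4: 4 rows → Bin = 233, 233, 233, 233 ✓
PartNo=5: 3 rows → Bin takes values {236, 240, 233} — violation
PartNo=10: 1 row → Bin = 235 ✓
PartNo=1: 1 row → Bin = 229 ✓
PartNo=9: 2 rows → Bin = 228, 228 ✓
PartNo=2: 2 rows → Bin = 236, 236 ✓
PartNo=11: 1 row → Bin = 240 ✓
PartNo=7: 2 rows → Bin = 242, 242 ✓
The only PartNo value with inconsistent Bin is PartNo=5.

5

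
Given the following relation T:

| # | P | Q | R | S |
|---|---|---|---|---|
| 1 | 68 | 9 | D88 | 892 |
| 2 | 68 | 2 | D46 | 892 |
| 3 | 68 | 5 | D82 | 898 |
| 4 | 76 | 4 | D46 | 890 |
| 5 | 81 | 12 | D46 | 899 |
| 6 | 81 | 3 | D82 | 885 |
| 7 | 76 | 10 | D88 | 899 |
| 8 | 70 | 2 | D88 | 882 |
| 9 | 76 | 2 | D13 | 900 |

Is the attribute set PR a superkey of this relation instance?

Yes

All 9 rows have distinct PR values, so PR → (all attributes) holds and PR is a superkey.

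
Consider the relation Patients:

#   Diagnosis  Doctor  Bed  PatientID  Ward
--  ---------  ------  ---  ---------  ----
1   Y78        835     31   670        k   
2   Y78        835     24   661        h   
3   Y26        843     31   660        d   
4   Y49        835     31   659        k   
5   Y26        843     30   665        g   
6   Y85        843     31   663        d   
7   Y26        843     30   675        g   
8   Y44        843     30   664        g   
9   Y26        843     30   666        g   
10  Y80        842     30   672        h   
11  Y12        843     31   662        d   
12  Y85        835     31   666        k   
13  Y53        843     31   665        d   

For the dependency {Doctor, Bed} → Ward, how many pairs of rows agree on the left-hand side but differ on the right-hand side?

0

(Doctor=835, Bed=31): all 3 rows agree on Ward — 0 pairs.
(Doctor=843, Bed=31): all 4 rows agree on Ward — 0 pairs.
(Doctor=843, Bed=30): all 4 rows agree on Ward — 0 pairs.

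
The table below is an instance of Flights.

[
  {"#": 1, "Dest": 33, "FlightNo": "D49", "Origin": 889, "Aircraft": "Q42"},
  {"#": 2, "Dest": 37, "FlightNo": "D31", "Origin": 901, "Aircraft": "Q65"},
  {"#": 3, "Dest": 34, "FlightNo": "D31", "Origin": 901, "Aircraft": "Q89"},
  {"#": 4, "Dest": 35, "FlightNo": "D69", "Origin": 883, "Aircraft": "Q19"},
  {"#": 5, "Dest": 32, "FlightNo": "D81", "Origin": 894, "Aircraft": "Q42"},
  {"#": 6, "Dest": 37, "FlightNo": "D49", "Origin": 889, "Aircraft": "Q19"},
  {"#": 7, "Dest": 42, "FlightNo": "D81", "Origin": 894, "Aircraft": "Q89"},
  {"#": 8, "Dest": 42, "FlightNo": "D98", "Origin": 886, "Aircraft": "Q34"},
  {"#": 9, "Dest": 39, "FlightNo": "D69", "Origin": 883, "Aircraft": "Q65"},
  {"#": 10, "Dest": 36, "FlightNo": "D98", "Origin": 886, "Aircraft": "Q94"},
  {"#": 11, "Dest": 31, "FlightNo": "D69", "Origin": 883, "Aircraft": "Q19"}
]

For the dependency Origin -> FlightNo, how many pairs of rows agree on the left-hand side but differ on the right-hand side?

0

Origin=889: all 2 rows agree on FlightNo — 0 pairs.
Origin=901: all 2 rows agree on FlightNo — 0 pairs.
Origin=883: all 3 rows agree on FlightNo — 0 pairs.
Origin=894: all 2 rows agree on FlightNo — 0 pairs.
Origin=886: all 2 rows agree on FlightNo — 0 pairs.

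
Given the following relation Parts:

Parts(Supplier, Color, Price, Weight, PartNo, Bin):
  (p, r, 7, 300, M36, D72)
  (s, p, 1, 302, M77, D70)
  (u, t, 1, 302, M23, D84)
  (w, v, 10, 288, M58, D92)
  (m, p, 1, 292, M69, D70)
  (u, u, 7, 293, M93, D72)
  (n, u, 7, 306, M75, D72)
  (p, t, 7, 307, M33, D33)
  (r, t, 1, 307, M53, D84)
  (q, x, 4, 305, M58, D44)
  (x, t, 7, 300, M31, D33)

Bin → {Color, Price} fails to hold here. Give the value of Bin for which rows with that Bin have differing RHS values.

D72

Bin=D72: 3 rows → {Color,Price} takes values {(r, 7), (u, 7)} — violation
Bin=D70: 2 rows → {Color,Price} = (p, 1), (p, 1) ✓
Bin=D84: 2 rows → {Color,Price} = (t, 1), (t, 1) ✓
Bin=D92: 1 row → {Color,Price} = (v, 10) ✓
Bin=D33: 2 rows → {Color,Price} = (t, 7), (t, 7) ✓
Bin=D44: 1 row → {Color,Price} = (x, 4) ✓
The only Bin value with inconsistent RHS is Bin=D72.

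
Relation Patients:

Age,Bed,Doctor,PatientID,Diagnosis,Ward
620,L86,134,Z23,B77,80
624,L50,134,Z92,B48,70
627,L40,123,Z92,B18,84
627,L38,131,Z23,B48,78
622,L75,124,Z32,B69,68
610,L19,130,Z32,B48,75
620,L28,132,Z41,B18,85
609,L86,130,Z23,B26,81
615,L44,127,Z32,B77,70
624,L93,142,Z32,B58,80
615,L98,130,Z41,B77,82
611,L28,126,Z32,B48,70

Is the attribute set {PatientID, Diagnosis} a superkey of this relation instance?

Two distinct rows share (PatientID=Z32, Diagnosis=B48), so {PatientID, Diagnosis} does not determine every attribute — not a superkey.

No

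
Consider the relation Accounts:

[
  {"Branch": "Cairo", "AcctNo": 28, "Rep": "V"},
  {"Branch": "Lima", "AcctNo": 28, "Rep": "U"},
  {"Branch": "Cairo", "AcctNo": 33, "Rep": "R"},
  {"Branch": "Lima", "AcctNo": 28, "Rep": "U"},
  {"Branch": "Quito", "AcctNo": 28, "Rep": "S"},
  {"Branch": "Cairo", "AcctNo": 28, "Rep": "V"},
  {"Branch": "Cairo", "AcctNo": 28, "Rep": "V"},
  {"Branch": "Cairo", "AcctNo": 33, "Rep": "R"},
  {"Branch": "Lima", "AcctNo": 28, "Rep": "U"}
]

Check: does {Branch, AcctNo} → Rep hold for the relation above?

Yes

(Branch=Cairo, AcctNo=28): 3 rows → Rep = V, V, V ✓
(Branch=Lima, AcctNo=28): 3 rows → Rep = U, U, U ✓
(Branch=Cairo, AcctNo=33): 2 rows → Rep = R, R ✓
(Branch=Quito, AcctNo=28): 1 row → Rep = S ✓
Every {Branch, AcctNo} value is associated with a single Rep value, so {Branch, AcctNo} → Rep holds.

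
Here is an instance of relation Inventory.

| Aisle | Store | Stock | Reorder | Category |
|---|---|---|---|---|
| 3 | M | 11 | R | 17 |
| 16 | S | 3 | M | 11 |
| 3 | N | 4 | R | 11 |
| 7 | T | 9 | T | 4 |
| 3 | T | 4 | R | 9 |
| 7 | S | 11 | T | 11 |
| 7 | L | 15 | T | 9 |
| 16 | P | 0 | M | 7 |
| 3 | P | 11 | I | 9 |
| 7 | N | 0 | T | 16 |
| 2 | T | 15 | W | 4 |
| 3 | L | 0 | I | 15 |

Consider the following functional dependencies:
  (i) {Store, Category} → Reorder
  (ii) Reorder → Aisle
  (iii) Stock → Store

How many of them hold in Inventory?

(i) {Store, Category} → Reorder: (Store=S, Category=11): 2 rows → Reorder takes values {M, T} — violation; (Store=T, Category=4): 2 rows → Reorder takes values {T, W} — violation — fails.
(ii) Reorder → Aisle: every LHS value maps to a single RHS value — holds.
(iii) Stock → Store: Stock=11: 3 rows → Store takes values {M, S, P} — violation; Stock=4: 2 rows → Store takes values {N, T} — violation; Stock=15: 2 rows → Store takes values {L, T} — violation; Stock=0: 3 rows → Store takes values {P, N, L} — violation — fails.
1 of the 3 dependencies holds.

1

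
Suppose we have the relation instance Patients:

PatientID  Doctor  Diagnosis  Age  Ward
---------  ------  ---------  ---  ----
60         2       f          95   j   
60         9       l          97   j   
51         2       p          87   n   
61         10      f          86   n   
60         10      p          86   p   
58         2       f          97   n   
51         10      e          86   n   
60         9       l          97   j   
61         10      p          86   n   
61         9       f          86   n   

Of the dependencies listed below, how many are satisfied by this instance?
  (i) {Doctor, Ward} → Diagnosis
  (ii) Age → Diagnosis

(i) {Doctor, Ward} → Diagnosis: (Doctor=2, Ward=n): 2 rows → Diagnosis takes values {p, f} — violation; (Doctor=10, Ward=n): 3 rows → Diagnosis takes values {f, e, p} — violation — fails.
(ii) Age → Diagnosis: Age=97: 3 rows → Diagnosis takes values {l, f} — violation; Age=86: 5 rows → Diagnosis takes values {f, p, e} — violation — fails.
None of the 2 dependencies hold.

0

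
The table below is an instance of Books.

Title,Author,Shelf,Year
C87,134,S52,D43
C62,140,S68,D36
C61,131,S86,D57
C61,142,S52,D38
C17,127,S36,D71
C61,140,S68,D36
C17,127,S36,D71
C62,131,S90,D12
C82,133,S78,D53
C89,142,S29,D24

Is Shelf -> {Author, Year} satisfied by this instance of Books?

Shelf=S52: 2 rows → {Author,Year} takes values {(134, D43), (142, D38)} — violation
Shelf=S68: 2 rows → {Author,Year} = (140, D36), (140, D36) ✓
Shelf=S86: 1 row → {Author,Year} = (131, D57) ✓
Shelf=S36: 2 rows → {Author,Year} = (127, D71), (127, D71) ✓
Shelf=S90: 1 row → {Author,Year} = (131, D12) ✓
Shelf=S78: 1 row → {Author,Year} = (133, D53) ✓
Shelf=S29: 1 row → {Author,Year} = (142, D24) ✓
Two rows agree on Shelf but differ on {Author, Year}, so Shelf -> {Author, Year} does not hold.

No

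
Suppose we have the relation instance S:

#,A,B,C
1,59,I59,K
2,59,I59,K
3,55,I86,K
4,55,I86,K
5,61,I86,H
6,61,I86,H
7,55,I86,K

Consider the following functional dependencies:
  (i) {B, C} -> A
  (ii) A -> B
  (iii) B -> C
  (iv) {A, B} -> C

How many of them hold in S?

(i) {B, C} -> A: every LHS value maps to a single RHS value — holds.
(ii) A -> B: every LHS value maps to a single RHS value — holds.
(iii) B -> C: B=I86: rows 3, 4, 5, 6, 7 → C takes values {K, H} — violation — fails.
(iv) {A, B} -> C: every LHS value maps to a single RHS value — holds.
3 of the 4 dependencies hold.

3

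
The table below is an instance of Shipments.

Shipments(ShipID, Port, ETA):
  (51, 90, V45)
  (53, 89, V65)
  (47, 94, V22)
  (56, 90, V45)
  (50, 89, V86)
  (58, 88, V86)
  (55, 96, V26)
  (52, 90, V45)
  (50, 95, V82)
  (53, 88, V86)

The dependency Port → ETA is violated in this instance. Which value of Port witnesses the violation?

89

Port=90: 3 rows → ETA = V45, V45, V45 ✓
Port=89: 2 rows → ETA takes values {V65, V86} — violation
Port=94: 1 row → ETA = V22 ✓
Port=88: 2 rows → ETA = V86, V86 ✓
Port=96: 1 row → ETA = V26 ✓
Port=95: 1 row → ETA = V82 ✓
The only Port value with inconsistent ETA is Port=89.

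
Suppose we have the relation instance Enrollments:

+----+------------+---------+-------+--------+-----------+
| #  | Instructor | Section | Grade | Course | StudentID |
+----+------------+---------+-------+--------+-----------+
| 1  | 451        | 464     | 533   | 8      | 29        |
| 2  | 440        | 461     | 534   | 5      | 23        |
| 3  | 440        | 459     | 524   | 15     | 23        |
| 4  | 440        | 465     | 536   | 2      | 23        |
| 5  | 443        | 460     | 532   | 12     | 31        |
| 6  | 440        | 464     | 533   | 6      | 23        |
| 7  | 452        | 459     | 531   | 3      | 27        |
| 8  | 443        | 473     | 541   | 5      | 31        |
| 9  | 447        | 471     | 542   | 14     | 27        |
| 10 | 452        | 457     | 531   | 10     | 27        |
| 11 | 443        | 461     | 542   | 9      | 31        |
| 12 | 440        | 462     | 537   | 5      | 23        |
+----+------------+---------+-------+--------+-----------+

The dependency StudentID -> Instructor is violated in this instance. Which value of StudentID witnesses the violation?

StudentID=29: row 1 → Instructor = 451 ✓
StudentID=23: rows 2, 3, 4, 6, 12 → Instructor = 440, 440, 440, 440, 440 ✓
StudentID=31: rows 5, 8, 11 → Instructor = 443, 443, 443 ✓
StudentID=27: rows 7, 9, 10 → Instructor takes values {452, 447} — violation
The only StudentID value with inconsistent Instructor is StudentID=27.

27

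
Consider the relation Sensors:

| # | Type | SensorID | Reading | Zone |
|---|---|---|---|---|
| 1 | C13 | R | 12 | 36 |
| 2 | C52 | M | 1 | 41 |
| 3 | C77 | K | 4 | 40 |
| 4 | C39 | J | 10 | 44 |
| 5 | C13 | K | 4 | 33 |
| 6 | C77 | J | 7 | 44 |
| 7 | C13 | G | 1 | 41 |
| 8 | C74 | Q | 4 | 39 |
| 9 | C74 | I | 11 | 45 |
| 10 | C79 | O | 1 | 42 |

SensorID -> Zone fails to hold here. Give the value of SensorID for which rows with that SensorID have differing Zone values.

SensorID=R: row 1 → Zone = 36 ✓
SensorID=M: row 2 → Zone = 41 ✓
SensorID=K: rows 3, 5 → Zone takes values {40, 33} — violation
SensorID=J: rows 4, 6 → Zone = 44, 44 ✓
SensorID=G: row 7 → Zone = 41 ✓
SensorID=Q: row 8 → Zone = 39 ✓
SensorID=I: row 9 → Zone = 45 ✓
SensorID=O: row 10 → Zone = 42 ✓
The only SensorID value with inconsistent Zone is SensorID=K.

K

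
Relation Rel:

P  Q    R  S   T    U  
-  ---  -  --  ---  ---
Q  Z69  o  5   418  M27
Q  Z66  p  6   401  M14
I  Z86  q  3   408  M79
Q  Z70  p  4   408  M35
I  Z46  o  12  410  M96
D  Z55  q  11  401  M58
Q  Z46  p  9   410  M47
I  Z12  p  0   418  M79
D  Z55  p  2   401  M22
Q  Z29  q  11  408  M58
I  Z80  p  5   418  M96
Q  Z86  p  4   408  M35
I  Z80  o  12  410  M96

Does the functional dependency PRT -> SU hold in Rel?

(P=Q, R=o, T=418): 1 row → {S,U} = (5, M27) ✓
(P=Q, R=p, T=401): 1 row → {S,U} = (6, M14) ✓
(P=I, R=q, T=408): 1 row → {S,U} = (3, M79) ✓
(P=Q, R=p, T=408): 2 rows → {S,U} = (4, M35), (4, M35) ✓
(P=I, R=o, T=410): 2 rows → {S,U} = (12, M96), (12, M96) ✓
(P=D, R=q, T=401): 1 row → {S,U} = (11, M58) ✓
(P=Q, R=p, T=410): 1 row → {S,U} = (9, M47) ✓
(P=I, R=p, T=418): 2 rows → {S,U} takes values {(0, M79), (5, M96)} — violation
(P=D, R=p, T=401): 1 row → {S,U} = (2, M22) ✓
(P=Q, R=q, T=408): 1 row → {S,U} = (11, M58) ✓
Two rows agree on PRT but differ on SU, so PRT -> SU does not hold.

No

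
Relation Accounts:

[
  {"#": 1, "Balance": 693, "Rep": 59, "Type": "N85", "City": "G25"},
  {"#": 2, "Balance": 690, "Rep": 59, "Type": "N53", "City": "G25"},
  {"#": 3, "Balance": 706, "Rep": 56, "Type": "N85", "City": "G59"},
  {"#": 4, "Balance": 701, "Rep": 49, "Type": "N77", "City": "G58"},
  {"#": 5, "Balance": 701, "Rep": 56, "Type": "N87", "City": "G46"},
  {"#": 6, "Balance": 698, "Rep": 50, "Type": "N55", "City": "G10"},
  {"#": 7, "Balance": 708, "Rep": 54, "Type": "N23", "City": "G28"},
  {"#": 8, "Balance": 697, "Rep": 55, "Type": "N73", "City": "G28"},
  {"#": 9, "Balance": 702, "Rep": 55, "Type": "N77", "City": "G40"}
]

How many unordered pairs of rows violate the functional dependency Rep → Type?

Rep=59: violating pairs (1,2) — 1 pair.
Rep=56: violating pairs (3,5) — 1 pair.
Rep=55: violating pairs (8,9) — 1 pair.

3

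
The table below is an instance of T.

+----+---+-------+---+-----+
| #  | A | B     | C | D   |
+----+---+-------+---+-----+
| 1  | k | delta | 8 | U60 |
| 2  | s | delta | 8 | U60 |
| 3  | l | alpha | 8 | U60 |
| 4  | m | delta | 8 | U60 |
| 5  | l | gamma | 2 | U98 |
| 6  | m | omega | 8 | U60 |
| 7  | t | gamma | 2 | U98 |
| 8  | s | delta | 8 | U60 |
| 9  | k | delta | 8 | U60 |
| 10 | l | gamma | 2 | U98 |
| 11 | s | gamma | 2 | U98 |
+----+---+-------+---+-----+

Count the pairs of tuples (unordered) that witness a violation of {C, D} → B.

(C=8, D=U60): violating pairs (1,3), (1,6), (2,3), (2,6), (3,4), (3,6), (3,8), (3,9), (4,6), (6,8), (6,9) — 11 pairs.
(C=2, D=U98): all 4 rows agree on B — 0 pairs.

11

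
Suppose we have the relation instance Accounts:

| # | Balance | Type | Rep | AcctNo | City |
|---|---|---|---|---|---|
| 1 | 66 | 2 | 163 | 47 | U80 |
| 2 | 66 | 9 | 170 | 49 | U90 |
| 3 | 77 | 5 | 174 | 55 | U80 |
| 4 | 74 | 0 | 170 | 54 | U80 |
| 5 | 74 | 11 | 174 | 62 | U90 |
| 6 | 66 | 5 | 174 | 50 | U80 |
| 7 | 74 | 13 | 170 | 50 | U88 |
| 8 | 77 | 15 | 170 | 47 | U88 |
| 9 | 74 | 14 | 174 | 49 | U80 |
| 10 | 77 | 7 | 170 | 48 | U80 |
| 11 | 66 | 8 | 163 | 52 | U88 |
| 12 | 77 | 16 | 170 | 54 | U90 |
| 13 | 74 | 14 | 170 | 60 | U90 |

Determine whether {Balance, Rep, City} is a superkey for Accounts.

Yes

All 13 rows have distinct {Balance, Rep, City} values, so {Balance, Rep, City} → (all attributes) holds and {Balance, Rep, City} is a superkey.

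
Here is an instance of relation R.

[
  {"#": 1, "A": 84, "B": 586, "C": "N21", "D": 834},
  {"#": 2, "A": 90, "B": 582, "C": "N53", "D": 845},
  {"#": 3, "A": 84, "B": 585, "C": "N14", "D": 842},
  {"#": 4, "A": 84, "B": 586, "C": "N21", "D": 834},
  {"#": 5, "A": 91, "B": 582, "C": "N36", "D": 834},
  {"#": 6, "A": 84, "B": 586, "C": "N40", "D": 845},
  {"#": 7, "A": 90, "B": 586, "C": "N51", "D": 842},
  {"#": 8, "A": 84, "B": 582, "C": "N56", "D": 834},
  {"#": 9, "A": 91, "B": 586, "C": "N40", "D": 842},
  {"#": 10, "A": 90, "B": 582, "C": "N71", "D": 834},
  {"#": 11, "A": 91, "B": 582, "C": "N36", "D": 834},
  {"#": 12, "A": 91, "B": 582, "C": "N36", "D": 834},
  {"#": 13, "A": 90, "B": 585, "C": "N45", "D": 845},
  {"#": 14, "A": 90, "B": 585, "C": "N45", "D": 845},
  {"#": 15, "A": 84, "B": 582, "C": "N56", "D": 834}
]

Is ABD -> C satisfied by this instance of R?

Yes

(A=84, B=586, D=834): rows 1, 4 → C = N21, N21 ✓
(A=90, B=582, D=845): row 2 → C = N53 ✓
(A=84, B=585, D=842): row 3 → C = N14 ✓
(A=91, B=582, D=834): rows 5, 11, 12 → C = N36, N36, N36 ✓
(A=84, B=586, D=845): row 6 → C = N40 ✓
(A=90, B=586, D=842): row 7 → C = N51 ✓
(A=84, B=582, D=834): rows 8, 15 → C = N56, N56 ✓
(A=91, B=586, D=842): row 9 → C = N40 ✓
(A=90, B=582, D=834): row 10 → C = N71 ✓
(A=90, B=585, D=845): rows 13, 14 → C = N45, N45 ✓
Every ABD value is associated with a single C value, so ABD -> C holds.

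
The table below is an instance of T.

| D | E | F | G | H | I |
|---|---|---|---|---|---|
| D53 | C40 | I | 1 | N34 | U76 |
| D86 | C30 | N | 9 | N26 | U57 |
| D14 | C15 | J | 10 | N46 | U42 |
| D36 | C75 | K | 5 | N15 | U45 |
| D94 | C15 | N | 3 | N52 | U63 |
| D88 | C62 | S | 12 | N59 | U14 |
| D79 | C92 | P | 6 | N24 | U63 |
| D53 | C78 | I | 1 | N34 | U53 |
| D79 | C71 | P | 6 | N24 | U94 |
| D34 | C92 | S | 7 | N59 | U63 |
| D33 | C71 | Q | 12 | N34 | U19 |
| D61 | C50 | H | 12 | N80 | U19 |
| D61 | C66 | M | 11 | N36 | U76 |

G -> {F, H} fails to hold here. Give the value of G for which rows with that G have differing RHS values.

12

G=1: 2 rows → {F,H} = (I, N34), (I, N34) ✓
G=9: 1 row → {F,H} = (N, N26) ✓
G=10: 1 row → {F,H} = (J, N46) ✓
G=5: 1 row → {F,H} = (K, N15) ✓
G=3: 1 row → {F,H} = (N, N52) ✓
G=12: 3 rows → {F,H} takes values {(S, N59), (Q, N34), (H, N80)} — violation
G=6: 2 rows → {F,H} = (P, N24), (P, N24) ✓
G=7: 1 row → {F,H} = (S, N59) ✓
G=11: 1 row → {F,H} = (M, N36) ✓
The only G value with inconsistent RHS is G=12.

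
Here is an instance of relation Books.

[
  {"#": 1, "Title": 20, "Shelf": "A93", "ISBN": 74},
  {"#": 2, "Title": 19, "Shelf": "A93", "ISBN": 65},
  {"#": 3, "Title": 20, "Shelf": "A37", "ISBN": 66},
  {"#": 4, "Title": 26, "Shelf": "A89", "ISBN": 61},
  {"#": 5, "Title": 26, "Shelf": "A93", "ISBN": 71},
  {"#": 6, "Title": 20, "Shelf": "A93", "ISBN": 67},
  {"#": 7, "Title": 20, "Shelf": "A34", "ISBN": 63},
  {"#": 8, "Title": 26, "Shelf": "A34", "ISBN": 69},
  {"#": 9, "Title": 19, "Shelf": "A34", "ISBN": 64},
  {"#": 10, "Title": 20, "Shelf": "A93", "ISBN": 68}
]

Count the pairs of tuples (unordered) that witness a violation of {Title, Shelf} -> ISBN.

3

(Title=20, Shelf=A93): violating pairs (1,6), (1,10), (6,10) — 3 pairs.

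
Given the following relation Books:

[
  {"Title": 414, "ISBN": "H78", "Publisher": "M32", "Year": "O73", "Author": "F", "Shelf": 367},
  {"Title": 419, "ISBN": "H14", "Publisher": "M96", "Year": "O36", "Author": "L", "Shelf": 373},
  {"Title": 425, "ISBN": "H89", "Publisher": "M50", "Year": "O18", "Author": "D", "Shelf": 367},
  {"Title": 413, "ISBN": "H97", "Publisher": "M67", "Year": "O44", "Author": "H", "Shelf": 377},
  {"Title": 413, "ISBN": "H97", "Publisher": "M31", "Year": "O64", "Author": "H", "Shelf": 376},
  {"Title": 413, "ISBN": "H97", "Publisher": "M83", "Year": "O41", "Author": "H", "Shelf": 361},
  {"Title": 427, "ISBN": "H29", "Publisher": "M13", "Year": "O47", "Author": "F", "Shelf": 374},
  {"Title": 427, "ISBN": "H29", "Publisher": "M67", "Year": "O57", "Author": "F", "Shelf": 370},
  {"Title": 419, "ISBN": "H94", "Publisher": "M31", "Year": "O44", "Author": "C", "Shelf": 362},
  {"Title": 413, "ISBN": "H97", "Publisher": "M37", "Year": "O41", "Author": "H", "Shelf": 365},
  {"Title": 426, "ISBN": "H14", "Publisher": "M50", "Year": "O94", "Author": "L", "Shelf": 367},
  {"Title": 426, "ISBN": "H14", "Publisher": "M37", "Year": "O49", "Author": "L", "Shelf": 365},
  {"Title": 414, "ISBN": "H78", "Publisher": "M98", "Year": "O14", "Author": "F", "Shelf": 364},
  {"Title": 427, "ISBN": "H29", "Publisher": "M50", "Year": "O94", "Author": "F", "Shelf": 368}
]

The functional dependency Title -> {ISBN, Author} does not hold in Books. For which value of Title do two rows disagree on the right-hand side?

Title=414: 2 rows → {ISBN,Author} = (H78, F), (H78, F) ✓
Title=419: 2 rows → {ISBN,Author} takes values {(H14, L), (H94, C)} — violation
Title=425: 1 row → {ISBN,Author} = (H89, D) ✓
Title=413: 4 rows → {ISBN,Author} = (H97, H), (H97, H), (H97, H), (H97, H) ✓
Title=427: 3 rows → {ISBN,Author} = (H29, F), (H29, F), (H29, F) ✓
Title=426: 2 rows → {ISBN,Author} = (H14, L), (H14, L) ✓
The only Title value with inconsistent RHS is Title=419.

419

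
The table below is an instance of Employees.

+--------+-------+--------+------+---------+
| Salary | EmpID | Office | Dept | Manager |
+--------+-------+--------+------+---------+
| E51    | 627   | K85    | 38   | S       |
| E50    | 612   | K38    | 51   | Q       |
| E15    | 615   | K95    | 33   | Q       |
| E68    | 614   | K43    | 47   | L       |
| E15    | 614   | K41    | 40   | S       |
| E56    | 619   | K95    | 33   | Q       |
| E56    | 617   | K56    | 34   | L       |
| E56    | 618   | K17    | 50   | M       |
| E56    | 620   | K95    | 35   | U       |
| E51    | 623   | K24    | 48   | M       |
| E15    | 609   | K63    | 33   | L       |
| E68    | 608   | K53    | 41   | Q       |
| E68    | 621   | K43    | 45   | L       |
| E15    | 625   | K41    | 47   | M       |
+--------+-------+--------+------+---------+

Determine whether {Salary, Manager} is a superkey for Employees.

No

Two distinct rows share (Salary=E68, Manager=L), so {Salary, Manager} does not determine every attribute — not a superkey.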